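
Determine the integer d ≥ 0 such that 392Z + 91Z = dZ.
(392, 91) = (7); d = 7

In the PID Z, (a, b) is generated by gcd(a, b). Compute gcd(392, 91) with the extended Euclidean algorithm, tracking rows (r, s, t) with s·392 + t·91 = r:
  row A: (392, 1, 0)   [1·392 + 0·91 = 392]
  row B: (91, 0, 1)   [0·392 + 1·91 = 91]
  392 = 4·91 + 28   → row C = row A − 4·row B = (28, 1, −4)   [check: 1·392 − 4·91 = 28]
  91 = 3·28 + 7   → row D = row B − 3·row C = (7, −3, 13)   [check: −3·392 + 13·91 = 7]
  28 = 4·7 + 0   → remainder 0, stop. gcd = 7 (last nonzero row D).
So gcd(392, 91) = 7, with Bézout identity −3·392 + 13·91 = 7. Containment (⊇): the Bézout identity exhibits 7 as an element of (392, 91), giving (7) ⊆ (392, 91). Containment (⊆): since 7 | 392 and 7 | 91 (392 = 7·56, 91 = 7·13), every Z-linear combination of 392 and 91 is divisible by 7, so (392, 91) ⊆ (7). Therefore (392, 91) = (7), d = 7.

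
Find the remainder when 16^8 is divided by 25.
Use repeated squaring. Binary(8) = 1000. Walk through the bits of the exponent 8 left-to-right: at each bit after the leading one, square the running value, then multiply by 16 if the bit is 1 (always reducing mod 25):
  bit 1 = 1 (leading): start with 16.
  bit 2 = 0: square 16^2 = 256 ≡ 6 (mod 25).
  bit 3 = 0: square 6^2 = 36 ≡ 11 (mod 25).
  bit 4 = 0: square 11^2 = 121 ≡ 21 (mod 25).
Final value: 16^8 ≡ 21 (mod 25).

Final answer: 21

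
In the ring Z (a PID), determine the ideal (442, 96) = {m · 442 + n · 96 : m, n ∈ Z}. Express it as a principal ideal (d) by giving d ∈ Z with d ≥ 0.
(442, 96) = (2); d = 2

In the PID Z, (a, b) is generated by gcd(a, b). Compute gcd(442, 96) with the extended Euclidean algorithm, tracking rows (r, s, t) with s·442 + t·96 = r:
  row A: (442, 1, 0)   [1·442 + 0·96 = 442]
  row B: (96, 0, 1)   [0·442 + 1·96 = 96]
  442 = 4·96 + 58   → row C = row A − 4·row B = (58, 1, −4)   [check: 1·442 − 4·96 = 58]
  96 = 1·58 + 38   → row D = row B − 1·row C = (38, −1, 5)   [check: −1·442 + 5·96 = 38]
  58 = 1·38 + 20   → row E = row C − 1·row D = (20, 2, −9)   [check: 2·442 − 9·96 = 20]
  38 = 1·20 + 18   → row F = row D − 1·row E = (18, −3, 14)   [check: −3·442 + 14·96 = 18]
  20 = 1·18 + 2   → row G = row E − 1·row F = (2, 5, −23)   [check: 5·442 − 23·96 = 2]
  18 = 9·2 + 0   → remainder 0, stop. gcd = 2 (last nonzero row G).
So gcd(442, 96) = 2, with Bézout identity 5·442 − 23·96 = 2. Containment (⊇): the Bézout identity exhibits 2 as an element of (442, 96), giving (2) ⊆ (442, 96). Containment (⊆): since 2 | 442 and 2 | 96 (442 = 2·221, 96 = 2·48), every Z-linear combination of 442 and 96 is divisible by 2, so (442, 96) ⊆ (2). Therefore (442, 96) = (2), d = 2.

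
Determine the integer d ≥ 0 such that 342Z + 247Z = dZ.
(342, 247) = (19); d = 19

In the PID Z, (a, b) is generated by gcd(a, b). Compute gcd(342, 247) with the extended Euclidean algorithm, tracking rows (r, s, t) with s·342 + t·247 = r:
  row A: (342, 1, 0)   [1·342 + 0·247 = 342]
  row B: (247, 0, 1)   [0·342 + 1·247 = 247]
  342 = 1·247 + 95   → row C = row A − 1·row B = (95, 1, −1)   [check: 1·342 − 1·247 = 95]
  247 = 2·95 + 57   → row D = row B − 2·row C = (57, −2, 3)   [check: −2·342 + 3·247 = 57]
  95 = 1·57 + 38   → row E = row C − 1·row D = (38, 3, −4)   [check: 3·342 − 4·247 = 38]
  57 = 1·38 + 19   → row F = row D − 1·row E = (19, −5, 7)   [check: −5·342 + 7·247 = 19]
  38 = 2·19 + 0   → remainder 0, stop. gcd = 19 (last nonzero row F).
So gcd(342, 247) = 19, with Bézout identity −5·342 + 7·247 = 19. Containment (⊇): the Bézout identity exhibits 19 as an element of (342, 247), giving (19) ⊆ (342, 247). Containment (⊆): since 19 | 342 and 19 | 247 (342 = 19·18, 247 = 19·13), every Z-linear combination of 342 and 247 is divisible by 19, so (342, 247) ⊆ (19). Therefore (342, 247) = (19), d = 19.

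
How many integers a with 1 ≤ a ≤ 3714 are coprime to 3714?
The number of a ∈ {1, ..., 3714} with gcd(a, 3714) = 1 is by definition Euler's totient φ(3714). φ is multiplicative, with φ(p^e) = p^e − p^(e−1). Factorise 3714 = 2 · 3 · 619. Then
  φ(3714) = (2 − 1) · (3 − 1) · (619 − 1) = 1 · 2 · 618 = 1236.
So there are 1236 such integers.

Final answer: 1236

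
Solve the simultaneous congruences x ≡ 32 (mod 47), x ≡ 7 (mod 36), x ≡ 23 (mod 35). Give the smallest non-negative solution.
The moduli 47, 36, 35 are pairwise coprime, so by the CRT there is a unique solution mod 47·36·35 = 59220.
Solve by successive substitution. Start with x ≡ 32 (mod 47).
  Combine with x ≡ 7 (mod 36): write x = 32 + 47·t and require 32 + 47·t ≡ 7 (mod 36), i.e. 47·t ≡ 7 − 32 ≡ 11 (mod 36). Since 47^(−1) ≡ 23 (mod 36) (47 ≡ 11 (mod 36)), t ≡ 23·11 ≡ 1 (mod 36). So x ≡ 32 + 47·1 = 79 (mod 1692).
  Combine with x ≡ 23 (mod 35): write x = 79 + 1692·t and require 79 + 1692·t ≡ 23 (mod 35), i.e. 1692·t ≡ 23 − 79 ≡ 14 (mod 35). Since 1692^(−1) ≡ 3 (mod 35) (1692 ≡ 12 (mod 35)), t ≡ 3·14 ≡ 7 (mod 35). So x ≡ 79 + 1692·7 = 11923 (mod 59220).
Unique solution in [0, 59220): x = 11923.

Final answer: x ≡ 11923 (mod 59220); the representative in [0, 59220) is 11923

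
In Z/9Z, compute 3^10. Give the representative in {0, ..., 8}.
0

Use repeated squaring. Binary(10) = 1010. Walk through the bits of the exponent 10 left-to-right: at each bit after the leading one, square the running value, then multiply by 3 if the bit is 1 (always reducing mod 9):
  bit 1 = 1 (leading): start with 3.
  bit 2 = 0: square 3^2 = 9 ≡ 0 (mod 9).
  bit 3 = 1: square 0^2 = 0; bit is 1, so multiply 0·3 = 0 (mod 9).
  bit 4 = 0: square 0^2 = 0 (mod 9).
Final value: 3^10 ≡ 0 (mod 9).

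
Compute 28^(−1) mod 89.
Apply the extended Euclidean algorithm to (89, 28), tracking rows (r, s, t) with s·89 + t·28 = r. Each division r_prev = q·r_cur + r_new produces the new row as (previous row) − q·(current row):
  row A: (89, 1, 0)   [1·89 + 0·28 = 89]
  row B: (28, 0, 1)   [0·89 + 1·28 = 28]
  89 = 3·28 + 5   → row C = row A − 3·row B = (5, 1, −3)   [check: 1·89 − 3·28 = 5]
  28 = 5·5 + 3   → row D = row B − 5·row C = (3, −5, 16)   [check: −5·89 + 16·28 = 3]
  5 = 1·3 + 2   → row E = row C − 1·row D = (2, 6, −19)   [check: 6·89 − 19·28 = 2]
  3 = 1·2 + 1   → row F = row D − 1·row E = (1, −11, 35)   [check: −11·89 + 35·28 = 1]
  2 = 2·1 + 0   → remainder 0, stop. gcd = 1 (last nonzero row F).
The gcd is 1, so 28 is invertible mod 89. The last nonzero row gives −11·89 + 35·28 = 1, so t = 35. So 28^(−1) ≡ 35 (mod 89). Verify: 28 · 35 = 980 ≡ 1 (mod 89). ✓

Final answer: 28^(−1) ≡ 35 (mod 89)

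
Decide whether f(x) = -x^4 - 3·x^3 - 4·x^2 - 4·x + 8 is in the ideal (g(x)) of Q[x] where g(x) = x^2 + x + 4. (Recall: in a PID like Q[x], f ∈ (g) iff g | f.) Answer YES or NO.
NO

In Q[x] the ideal (g) consists of all multiples of g, so f ∈ (g) iff g | f, i.e. iff the remainder of f on division by g is 0. Divide f by g (g is monic, so eliminate the leading term of the running remainder at each step):
  leading term -x^4: subtract (-x^2)·g(x) = -x^4 - x^3 - 4·x^2, leaving -2·x^3 - 4·x + 8
  leading term -2·x^3: subtract (-2·x)·g(x) = -2·x^3 - 2·x^2 - 8·x, leaving 2·x^2 + 4·x + 8
  leading term 2·x^2: subtract (2)·g(x) = 2·x^2 + 2·x + 8, leaving 2·x
The remainder r(x) = 2·x ≠ 0 (and deg r < deg g), so g ∤ f, i.e. f ∉ (g).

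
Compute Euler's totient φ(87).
φ(87) = 56

φ is multiplicative, with φ(p^e) = p^e − p^(e−1). Factorise 87 = 3 · 29. Then
  φ(87) = (3 − 1) · (29 − 1) = 2 · 28 = 56.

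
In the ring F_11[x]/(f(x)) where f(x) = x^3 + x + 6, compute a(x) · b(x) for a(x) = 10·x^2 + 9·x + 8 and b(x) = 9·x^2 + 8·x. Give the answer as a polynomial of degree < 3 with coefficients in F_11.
Multiply as integer polynomials: a · b = 90·x^4 + 161·x^3 + 144·x^2 + 64·x. Reducing coefficients mod 11: a · b ≡ 2·x^4 + 7·x^3 + x^2 + 9·x. Now divide by f(x) = x^3 + x + 6 in F_11[x], eliminating the leading term at each step:
  leading term 2·x^4: subtract (2·x)·f(x) = 2·x^4 + 2·x^2 + x, leaving 7·x^3 + 10·x^2 + 8·x (coefficients mod 11)
  leading term 7·x^3: subtract (7)·f(x) = 7·x^3 + 7·x + 9, leaving 10·x^2 + x + 2 (coefficients mod 11)
The degree is now < 3, so this is the remainder. Hence a · b ≡ 10·x^2 + x + 2 in F_11[x]/(f).

Final answer: a · b ≡ 10·x^2 + x + 2 (mod f(x))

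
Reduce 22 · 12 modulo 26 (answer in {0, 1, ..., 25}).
Both factors are already reduced mod 26. 22 · 12 = 264. Dividing by 26: 264 = 10·26 + 4. So (22 · 12) mod 26 = 4.

Final answer: 4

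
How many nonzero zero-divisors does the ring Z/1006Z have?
Z/1006Z has 503 nonzero zero-divisors

In Z/1006Z each nonzero element is either a unit (gcd with 1006 is 1) or a zero-divisor (gcd > 1). The number of units is φ(1006): factorise 1006 = 2 · 503, so φ(1006) = (2 − 1) · (503 − 1) = 1 · 502 = 502. The nonzero elements number 1006 − 1 = 1005. Hence the nonzero zero-divisors number 1005 − 502 = 503.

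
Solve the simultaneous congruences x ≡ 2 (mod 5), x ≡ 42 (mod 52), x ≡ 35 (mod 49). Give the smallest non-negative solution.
x ≡ 10962 (mod 12740); the representative in [0, 12740) is 10962

The moduli 5, 52, 49 are pairwise coprime, so by the CRT there is a unique solution mod 5·52·49 = 12740.
Solve by successive substitution. Start with x ≡ 2 (mod 5).
  Combine with x ≡ 42 (mod 52): write x = 2 + 5·t and require 2 + 5·t ≡ 42 (mod 52), i.e. 5·t ≡ 42 − 2 ≡ 40 (mod 52). Since 5^(−1) ≡ 21 (mod 52), t ≡ 21·40 ≡ 8 (mod 52). So x ≡ 2 + 5·8 = 42 (mod 260).
  Combine with x ≡ 35 (mod 49): write x = 42 + 260·t and require 42 + 260·t ≡ 35 (mod 49), i.e. 260·t ≡ 35 − 42 ≡ 42 (mod 49). Since 260^(−1) ≡ 36 (mod 49) (260 ≡ 15 (mod 49)), t ≡ 36·42 ≡ 42 (mod 49). So x ≡ 42 + 260·42 = 10962 (mod 12740).
Unique solution in [0, 12740): x = 10962.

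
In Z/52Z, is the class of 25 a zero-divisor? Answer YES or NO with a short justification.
gcd(25, 52) = 1, so 25 is a unit in Z/52Z (it has a multiplicative inverse). A unit cannot be a zero-divisor: if 25·b ≡ 0 then multiplying both sides by 25^(−1) gives b ≡ 0. So 25 is not a zero-divisor.

Final answer: NO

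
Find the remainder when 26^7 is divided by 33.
5

Use repeated squaring. Binary(7) = 111. Walk through the bits of the exponent 7 left-to-right: at each bit after the leading one, square the running value, then multiply by 26 if the bit is 1 (always reducing mod 33):
  bit 1 = 1 (leading): start with 26.
  bit 2 = 1: square 26^2 = 676 ≡ 16; bit is 1, so multiply 16·26 = 416 ≡ 20 (mod 33).
  bit 3 = 1: square 20^2 = 400 ≡ 4; bit is 1, so multiply 4·26 = 104 ≡ 5 (mod 33).
Final value: 26^7 ≡ 5 (mod 33).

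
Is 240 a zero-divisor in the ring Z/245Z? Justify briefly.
gcd(240, 245) = 5 > 1, so 240 is not a unit in Z/245Z. In Z/nZ every nonzero non-unit is a zero-divisor: explicitly, take b = 245/gcd = 49 ≠ 0 (mod 245); then 240·49 = 11760 = 48·245, i.e. 240·49 ≡ 0 (mod 245). So 240 is a zero-divisor.

Final answer: YES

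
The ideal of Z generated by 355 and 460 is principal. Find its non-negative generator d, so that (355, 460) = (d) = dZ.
In the PID Z, (a, b) is generated by gcd(a, b). Compute gcd(460, 355) with the extended Euclidean algorithm, tracking rows (r, s, t) with s·460 + t·355 = r:
  row A: (460, 1, 0)   [1·460 + 0·355 = 460]
  row B: (355, 0, 1)   [0·460 + 1·355 = 355]
  460 = 1·355 + 105   → row C = row A − 1·row B = (105, 1, −1)   [check: 1·460 − 1·355 = 105]
  355 = 3·105 + 40   → row D = row B − 3·row C = (40, −3, 4)   [check: −3·460 + 4·355 = 40]
  105 = 2·40 + 25   → row E = row C − 2·row D = (25, 7, −9)   [check: 7·460 − 9·355 = 25]
  40 = 1·25 + 15   → row F = row D − 1·row E = (15, −10, 13)   [check: −10·460 + 13·355 = 15]
  25 = 1·15 + 10   → row G = row E − 1·row F = (10, 17, −22)   [check: 17·460 − 22·355 = 10]
  15 = 1·10 + 5   → row H = row F − 1·row G = (5, −27, 35)   [check: −27·460 + 35·355 = 5]
  10 = 2·5 + 0   → remainder 0, stop. gcd = 5 (last nonzero row H).
So gcd(355, 460) = 5, with Bézout identity −27·460 + 35·355 = 5. Containment (⊇): the Bézout identity exhibits 5 as an element of (355, 460), giving (5) ⊆ (355, 460). Containment (⊆): since 5 | 355 and 5 | 460 (355 = 5·71, 460 = 5·92), every Z-linear combination of 355 and 460 is divisible by 5, so (355, 460) ⊆ (5). Therefore (355, 460) = (5), d = 5.

Final answer: (355, 460) = (5); d = 5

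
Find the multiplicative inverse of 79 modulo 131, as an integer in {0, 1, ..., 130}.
Apply the extended Euclidean algorithm to (131, 79), tracking rows (r, s, t) with s·131 + t·79 = r. Each division r_prev = q·r_cur + r_new produces the new row as (previous row) − q·(current row):
  row A: (131, 1, 0)   [1·131 + 0·79 = 131]
  row B: (79, 0, 1)   [0·131 + 1·79 = 79]
  131 = 1·79 + 52   → row C = row A − 1·row B = (52, 1, −1)   [check: 1·131 − 1·79 = 52]
  79 = 1·52 + 27   → row D = row B − 1·row C = (27, −1, 2)   [check: −1·131 + 2·79 = 27]
  52 = 1·27 + 25   → row E = row C − 1·row D = (25, 2, −3)   [check: 2·131 − 3·79 = 25]
  27 = 1·25 + 2   → row F = row D − 1·row E = (2, −3, 5)   [check: −3·131 + 5·79 = 2]
  25 = 12·2 + 1   → row G = row E − 12·row F = (1, 38, −63)   [check: 38·131 − 63·79 = 1]
  2 = 2·1 + 0   → remainder 0, stop. gcd = 1 (last nonzero row G).
The gcd is 1, so 79 is invertible mod 131. The last nonzero row gives 38·131 − 63·79 = 1, so t = −63. So 79^(−1) ≡ −63 ≡ 68 (mod 131). Verify: 79 · 68 = 5372 ≡ 1 (mod 131). ✓

Final answer: 79^(−1) ≡ 68 (mod 131)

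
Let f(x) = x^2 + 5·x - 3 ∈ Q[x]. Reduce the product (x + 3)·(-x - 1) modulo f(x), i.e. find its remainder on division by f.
First multiply in Q[x] without reducing: a · b = -x^2 - 4·x - 3. Now divide by f(x) = x^2 + 5·x - 3, eliminating the leading term at each step:
  leading term -x^2: subtract (-1)·f(x) = -x^2 - 5·x + 3, leaving x - 6
The degree is now < 2, so this is the remainder. Hence a · b ≡ x - 6 in Q[x]/(f).

Final answer: a · b ≡ x - 6 (mod f(x))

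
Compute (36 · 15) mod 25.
Reduce the factors first: 36 ≡ 11 (mod 25), so 36 · 15 ≡ 11 · 15 (mod 25). 11 · 15 = 165. Dividing by 25: 165 = 6·25 + 15. So (36 · 15) mod 25 = 15.

Final answer: 15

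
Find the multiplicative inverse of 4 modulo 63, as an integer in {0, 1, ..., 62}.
Apply the extended Euclidean algorithm to (63, 4), tracking rows (r, s, t) with s·63 + t·4 = r. Each division r_prev = q·r_cur + r_new produces the new row as (previous row) − q·(current row):
  row A: (63, 1, 0)   [1·63 + 0·4 = 63]
  row B: (4, 0, 1)   [0·63 + 1·4 = 4]
  63 = 15·4 + 3   → row C = row A − 15·row B = (3, 1, −15)   [check: 1·63 − 15·4 = 3]
  4 = 1·3 + 1   → row D = row B − 1·row C = (1, −1, 16)   [check: −1·63 + 16·4 = 1]
  3 = 3·1 + 0   → remainder 0, stop. gcd = 1 (last nonzero row D).
The gcd is 1, so 4 is invertible mod 63. The last nonzero row gives −1·63 + 16·4 = 1, so t = 16. So 4^(−1) ≡ 16 (mod 63). Verify: 4 · 16 = 64 ≡ 1 (mod 63). ✓

Final answer: 4^(−1) ≡ 16 (mod 63)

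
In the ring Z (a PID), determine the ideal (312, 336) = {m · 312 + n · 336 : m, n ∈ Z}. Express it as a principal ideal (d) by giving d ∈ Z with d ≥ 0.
In the PID Z, (a, b) is generated by gcd(a, b). Compute gcd(336, 312) with the extended Euclidean algorithm, tracking rows (r, s, t) with s·336 + t·312 = r:
  row A: (336, 1, 0)   [1·336 + 0·312 = 336]
  row B: (312, 0, 1)   [0·336 + 1·312 = 312]
  336 = 1·312 + 24   → row C = row A − 1·row B = (24, 1, −1)   [check: 1·336 − 1·312 = 24]
  312 = 13·24 + 0   → remainder 0, stop. gcd = 24 (last nonzero row C).
So gcd(312, 336) = 24, with Bézout identity 1·336 − 1·312 = 24. Containment (⊇): the Bézout identity exhibits 24 as an element of (312, 336), giving (24) ⊆ (312, 336). Containment (⊆): since 24 | 312 and 24 | 336 (312 = 24·13, 336 = 24·14), every Z-linear combination of 312 and 336 is divisible by 24, so (312, 336) ⊆ (24). Therefore (312, 336) = (24), d = 24.

Final answer: (312, 336) = (24); d = 24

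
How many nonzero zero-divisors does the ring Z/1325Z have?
In Z/1325Z each nonzero element is either a unit (gcd with 1325 is 1) or a zero-divisor (gcd > 1). The number of units is φ(1325): factorise 1325 = 5^2 · 53, so φ(1325) = (5^2 − 5^1) · (53 − 1) = 20 · 52 = 1040. The nonzero elements number 1325 − 1 = 1324. Hence the nonzero zero-divisors number 1324 − 1040 = 284.

Final answer: Z/1325Z has 284 nonzero zero-divisors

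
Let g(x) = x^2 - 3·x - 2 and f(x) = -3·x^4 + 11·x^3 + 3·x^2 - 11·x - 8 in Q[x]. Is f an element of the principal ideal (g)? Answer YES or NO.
In Q[x] the ideal (g) consists of all multiples of g, so f ∈ (g) iff g | f, i.e. iff the remainder of f on division by g is 0. Divide f by g (g is monic, so eliminate the leading term of the running remainder at each step):
  leading term -3·x^4: subtract (-3·x^2)·g(x) = -3·x^4 + 9·x^3 + 6·x^2, leaving 2·x^3 - 3·x^2 - 11·x - 8
  leading term 2·x^3: subtract (2·x)·g(x) = 2·x^3 - 6·x^2 - 4·x, leaving 3·x^2 - 7·x - 8
  leading term 3·x^2: subtract (3)·g(x) = 3·x^2 - 9·x - 6, leaving 2·x - 2
The remainder r(x) = 2·x - 2 ≠ 0 (and deg r < deg g), so g ∤ f, i.e. f ∉ (g).

Final answer: NO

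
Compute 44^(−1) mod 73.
44^(−1) ≡ 5 (mod 73)

Apply the extended Euclidean algorithm to (73, 44), tracking rows (r, s, t) with s·73 + t·44 = r. Each division r_prev = q·r_cur + r_new produces the new row as (previous row) − q·(current row):
  row A: (73, 1, 0)   [1·73 + 0·44 = 73]
  row B: (44, 0, 1)   [0·73 + 1·44 = 44]
  73 = 1·44 + 29   → row C = row A − 1·row B = (29, 1, −1)   [check: 1·73 − 1·44 = 29]
  44 = 1·29 + 15   → row D = row B − 1·row C = (15, −1, 2)   [check: −1·73 + 2·44 = 15]
  29 = 1·15 + 14   → row E = row C − 1·row D = (14, 2, −3)   [check: 2·73 − 3·44 = 14]
  15 = 1·14 + 1   → row F = row D − 1·row E = (1, −3, 5)   [check: −3·73 + 5·44 = 1]
  14 = 14·1 + 0   → remainder 0, stop. gcd = 1 (last nonzero row F).
The gcd is 1, so 44 is invertible mod 73. The last nonzero row gives −3·73 + 5·44 = 1, so t = 5. So 44^(−1) ≡ 5 (mod 73). Verify: 44 · 5 = 220 ≡ 1 (mod 73). ✓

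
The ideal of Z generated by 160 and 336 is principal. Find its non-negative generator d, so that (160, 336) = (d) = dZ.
(160, 336) = (16); d = 16

In the PID Z, (a, b) is generated by gcd(a, b). Compute gcd(336, 160) with the extended Euclidean algorithm, tracking rows (r, s, t) with s·336 + t·160 = r:
  row A: (336, 1, 0)   [1·336 + 0·160 = 336]
  row B: (160, 0, 1)   [0·336 + 1·160 = 160]
  336 = 2·160 + 16   → row C = row A − 2·row B = (16, 1, −2)   [check: 1·336 − 2·160 = 16]
  160 = 10·16 + 0   → remainder 0, stop. gcd = 16 (last nonzero row C).
So gcd(160, 336) = 16, with Bézout identity 1·336 − 2·160 = 16. Containment (⊇): the Bézout identity exhibits 16 as an element of (160, 336), giving (16) ⊆ (160, 336). Containment (⊆): since 16 | 160 and 16 | 336 (160 = 16·10, 336 = 16·21), every Z-linear combination of 160 and 336 is divisible by 16, so (160, 336) ⊆ (16). Therefore (160, 336) = (16), d = 16.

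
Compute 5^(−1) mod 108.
Apply the extended Euclidean algorithm to (108, 5), tracking rows (r, s, t) with s·108 + t·5 = r. Each division r_prev = q·r_cur + r_new produces the new row as (previous row) − q·(current row):
  row A: (108, 1, 0)   [1·108 + 0·5 = 108]
  row B: (5, 0, 1)   [0·108 + 1·5 = 5]
  108 = 21·5 + 3   → row C = row A − 21·row B = (3, 1, −21)   [check: 1·108 − 21·5 = 3]
  5 = 1·3 + 2   → row D = row B − 1·row C = (2, −1, 22)   [check: −1·108 + 22·5 = 2]
  3 = 1·2 + 1   → row E = row C − 1·row D = (1, 2, −43)   [check: 2·108 − 43·5 = 1]
  2 = 2·1 + 0   → remainder 0, stop. gcd = 1 (last nonzero row E).
The gcd is 1, so 5 is invertible mod 108. The last nonzero row gives 2·108 − 43·5 = 1, so t = −43. So 5^(−1) ≡ −43 ≡ 65 (mod 108). Verify: 5 · 65 = 325 ≡ 1 (mod 108). ✓

Final answer: 5^(−1) ≡ 65 (mod 108)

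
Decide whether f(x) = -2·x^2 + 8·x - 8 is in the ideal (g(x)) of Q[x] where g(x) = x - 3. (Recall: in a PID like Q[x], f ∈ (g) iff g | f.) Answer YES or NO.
In Q[x] the ideal (g) consists of all multiples of g, so f ∈ (g) iff g | f, i.e. iff the remainder of f on division by g is 0. Divide f by g (g is monic, so eliminate the leading term of the running remainder at each step):
  leading term -2·x^2: subtract (-2·x)·g(x) = -2·x^2 + 6·x, leaving 2·x - 8
  leading term 2·x: subtract (2)·g(x) = 2·x - 6, leaving -2
The remainder r(x) = -2 ≠ 0 (and deg r < deg g), so g ∤ f, i.e. f ∉ (g).

Final answer: NO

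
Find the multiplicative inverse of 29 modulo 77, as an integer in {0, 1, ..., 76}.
29^(−1) ≡ 8 (mod 77)

Apply the extended Euclidean algorithm to (77, 29), tracking rows (r, s, t) with s·77 + t·29 = r. Each division r_prev = q·r_cur + r_new produces the new row as (previous row) − q·(current row):
  row A: (77, 1, 0)   [1·77 + 0·29 = 77]
  row B: (29, 0, 1)   [0·77 + 1·29 = 29]
  77 = 2·29 + 19   → row C = row A − 2·row B = (19, 1, −2)   [check: 1·77 − 2·29 = 19]
  29 = 1·19 + 10   → row D = row B − 1·row C = (10, −1, 3)   [check: −1·77 + 3·29 = 10]
  19 = 1·10 + 9   → row E = row C − 1·row D = (9, 2, −5)   [check: 2·77 − 5·29 = 9]
  10 = 1·9 + 1   → row F = row D − 1·row E = (1, −3, 8)   [check: −3·77 + 8·29 = 1]
  9 = 9·1 + 0   → remainder 0, stop. gcd = 1 (last nonzero row F).
The gcd is 1, so 29 is invertible mod 77. The last nonzero row gives −3·77 + 8·29 = 1, so t = 8. So 29^(−1) ≡ 8 (mod 77). Verify: 29 · 8 = 232 ≡ 1 (mod 77). ✓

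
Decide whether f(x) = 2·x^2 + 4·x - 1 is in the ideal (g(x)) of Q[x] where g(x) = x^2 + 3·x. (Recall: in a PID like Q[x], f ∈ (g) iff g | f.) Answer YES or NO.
NO

In Q[x] the ideal (g) consists of all multiples of g, so f ∈ (g) iff g | f, i.e. iff the remainder of f on division by g is 0. Divide f by g (g is monic, so eliminate the leading term of the running remainder at each step):
  leading term 2·x^2: subtract (2)·g(x) = 2·x^2 + 6·x, leaving -2·x - 1
The remainder r(x) = -2·x - 1 ≠ 0 (and deg r < deg g), so g ∤ f, i.e. f ∉ (g).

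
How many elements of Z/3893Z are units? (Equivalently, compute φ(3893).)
An element a ∈ Z/3893Z is a unit iff gcd(a, 3893) = 1, so the number of units is φ(3893). φ is multiplicative, with φ(p^e) = p^e − p^(e−1). Factorise 3893 = 17 · 229. Then
  φ(3893) = (17 − 1) · (229 − 1) = 16 · 228 = 3648.

Final answer: Z/3893Z has φ(3893) = 3648 units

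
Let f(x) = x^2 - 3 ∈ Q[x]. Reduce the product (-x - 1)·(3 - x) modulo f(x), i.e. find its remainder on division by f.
a · b ≡ -2·x (mod f(x))

First multiply in Q[x] without reducing: a · b = x^2 - 2·x - 3. Now divide by f(x) = x^2 - 3, eliminating the leading term at each step:
  leading term x^2: subtract (1)·f(x) = x^2 - 3, leaving -2·x
The degree is now < 2, so this is the remainder. Hence a · b ≡ -2·x in Q[x]/(f).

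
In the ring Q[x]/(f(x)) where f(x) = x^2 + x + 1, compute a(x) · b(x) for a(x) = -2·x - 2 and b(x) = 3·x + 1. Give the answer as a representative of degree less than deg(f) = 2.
First multiply in Q[x] without reducing: a · b = -6·x^2 - 8·x - 2. Now divide by f(x) = x^2 + x + 1, eliminating the leading term at each step:
  leading term -6·x^2: subtract (-6)·f(x) = -6·x^2 - 6·x - 6, leaving 4 - 2·x
The degree is now < 2, so this is the remainder. Hence a · b ≡ 4 - 2·x in Q[x]/(f).

Final answer: a · b ≡ 4 - 2·x (mod f(x))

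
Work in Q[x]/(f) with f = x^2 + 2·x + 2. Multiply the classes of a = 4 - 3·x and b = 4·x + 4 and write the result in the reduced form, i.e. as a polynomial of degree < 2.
a · b ≡ 28·x + 40 (mod f(x))

First multiply in Q[x] without reducing: a · b = -12·x^2 + 4·x + 16. Now divide by f(x) = x^2 + 2·x + 2, eliminating the leading term at each step:
  leading term -12·x^2: subtract (-12)·f(x) = -12·x^2 - 24·x - 24, leaving 28·x + 40
The degree is now < 2, so this is the remainder. Hence a · b ≡ 28·x + 40 in Q[x]/(f).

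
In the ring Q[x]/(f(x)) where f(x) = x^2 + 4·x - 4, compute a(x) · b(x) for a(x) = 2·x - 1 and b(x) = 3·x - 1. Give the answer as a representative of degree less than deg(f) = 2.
a · b ≡ 25 - 29·x (mod f(x))

First multiply in Q[x] without reducing: a · b = 6·x^2 - 5·x + 1. Now divide by f(x) = x^2 + 4·x - 4, eliminating the leading term at each step:
  leading term 6·x^2: subtract (6)·f(x) = 6·x^2 + 24·x - 24, leaving 25 - 29·x
The degree is now < 2, so this is the remainder. Hence a · b ≡ 25 - 29·x in Q[x]/(f).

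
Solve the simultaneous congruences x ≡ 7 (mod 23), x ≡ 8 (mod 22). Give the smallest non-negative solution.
x ≡ 30 (mod 506); the representative in [0, 506) is 30

The moduli 23, 22 are pairwise coprime, so by the CRT there is a unique solution mod 23·22 = 506.
Solve by successive substitution. Start with x ≡ 7 (mod 23).
  Combine with x ≡ 8 (mod 22): write x = 7 + 23·t and require 7 + 23·t ≡ 8 (mod 22), i.e. 23·t ≡ 8 − 7 ≡ 1 (mod 22). Since 23^(−1) ≡ 1 (mod 22) (23 ≡ 1 (mod 22)), t ≡ 1·1 ≡ 1 (mod 22). So x ≡ 7 + 23·1 = 30 (mod 506).
Unique solution in [0, 506): x = 30.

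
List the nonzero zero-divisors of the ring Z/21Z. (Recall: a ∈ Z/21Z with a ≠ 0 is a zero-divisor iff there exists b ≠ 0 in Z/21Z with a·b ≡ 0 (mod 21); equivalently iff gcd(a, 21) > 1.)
An element a ∈ Z/21Z (with a ≠ 0) is a zero-divisor iff gcd(a, 21) > 1 (because a is a unit precisely when gcd(a, n) = 1, and in Z/nZ every nonzero, non-unit element is a zero-divisor). Scan a = 1, ..., 20 and keep those with gcd(a, 21) > 1:
  gcd(3, 21) = 3, gcd(6, 21) = 3, gcd(7, 21) = 7, gcd(9, 21) = 3, gcd(12, 21) = 3, gcd(14, 21) = 7, gcd(15, 21) = 3, gcd(18, 21) = 3.
All other a ∈ {1, ..., 20} have gcd(a, 21) = 1 and are units. So the nonzero zero-divisors are exactly the 8 values of a appearing in this scan.

Final answer: nonzero zero-divisors of Z/21Z = {3, 6, 7, 9, 12, 14, 15, 18}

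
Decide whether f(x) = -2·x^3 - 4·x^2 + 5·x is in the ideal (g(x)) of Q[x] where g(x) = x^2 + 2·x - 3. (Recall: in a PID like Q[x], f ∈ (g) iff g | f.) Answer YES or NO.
In Q[x] the ideal (g) consists of all multiples of g, so f ∈ (g) iff g | f, i.e. iff the remainder of f on division by g is 0. Divide f by g (g is monic, so eliminate the leading term of the running remainder at each step):
  leading term -2·x^3: subtract (-2·x)·g(x) = -2·x^3 - 4·x^2 + 6·x, leaving -x
The remainder r(x) = -x ≠ 0 (and deg r < deg g), so g ∤ f, i.e. f ∉ (g).

Final answer: NO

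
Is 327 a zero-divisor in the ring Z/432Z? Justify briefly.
YES

gcd(327, 432) = 3 > 1, so 327 is not a unit in Z/432Z. In Z/nZ every nonzero non-unit is a zero-divisor: explicitly, take b = 432/gcd = 144 ≠ 0 (mod 432); then 327·144 = 47088 = 109·432, i.e. 327·144 ≡ 0 (mod 432). So 327 is a zero-divisor.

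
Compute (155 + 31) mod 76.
Reduce the summands first: 155 ≡ 3 (mod 76), so 155 + 31 ≡ 3 + 31 (mod 76). 3 + 31 = 34; 34 = 0·76 + 34, so (155 + 31) mod 76 = 34.

Final answer: 34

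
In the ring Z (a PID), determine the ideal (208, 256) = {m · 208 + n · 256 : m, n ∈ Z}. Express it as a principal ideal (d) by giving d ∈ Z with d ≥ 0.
(208, 256) = (16); d = 16

In the PID Z, (a, b) is generated by gcd(a, b). Compute gcd(256, 208) with the extended Euclidean algorithm, tracking rows (r, s, t) with s·256 + t·208 = r:
  row A: (256, 1, 0)   [1·256 + 0·208 = 256]
  row B: (208, 0, 1)   [0·256 + 1·208 = 208]
  256 = 1·208 + 48   → row C = row A − 1·row B = (48, 1, −1)   [check: 1·256 − 1·208 = 48]
  208 = 4·48 + 16   → row D = row B − 4·row C = (16, −4, 5)   [check: −4·256 + 5·208 = 16]
  48 = 3·16 + 0   → remainder 0, stop. gcd = 16 (last nonzero row D).
So gcd(208, 256) = 16, with Bézout identity −4·256 + 5·208 = 16. Containment (⊇): the Bézout identity exhibits 16 as an element of (208, 256), giving (16) ⊆ (208, 256). Containment (⊆): since 16 | 208 and 16 | 256 (208 = 16·13, 256 = 16·16), every Z-linear combination of 208 and 256 is divisible by 16, so (208, 256) ⊆ (16). Therefore (208, 256) = (16), d = 16.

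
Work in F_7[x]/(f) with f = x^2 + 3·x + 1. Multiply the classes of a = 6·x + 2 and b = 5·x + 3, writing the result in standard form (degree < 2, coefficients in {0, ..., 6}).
a · b ≡ x + 4 (mod f(x))

Multiply as integer polynomials: a · b = 30·x^2 + 28·x + 6. Reducing coefficients mod 7: a · b ≡ 2·x^2 + 6. Now divide by f(x) = x^2 + 3·x + 1 in F_7[x], eliminating the leading term at each step:
  leading term 2·x^2: subtract (2)·f(x) = 2·x^2 + 6·x + 2, leaving x + 4 (coefficients mod 7)
The degree is now < 2, so this is the remainder. Hence a · b ≡ x + 4 in F_7[x]/(f).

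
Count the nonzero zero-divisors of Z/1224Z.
Z/1224Z has 839 nonzero zero-divisors

In Z/1224Z each nonzero element is either a unit (gcd with 1224 is 1) or a zero-divisor (gcd > 1). The number of units is φ(1224): factorise 1224 = 2^3 · 3^2 · 17, so φ(1224) = (2^3 − 2^2) · (3^2 − 3^1) · (17 − 1) = 4 · 6 · 16 = 384. The nonzero elements number 1224 − 1 = 1223. Hence the nonzero zero-divisors number 1223 − 384 = 839.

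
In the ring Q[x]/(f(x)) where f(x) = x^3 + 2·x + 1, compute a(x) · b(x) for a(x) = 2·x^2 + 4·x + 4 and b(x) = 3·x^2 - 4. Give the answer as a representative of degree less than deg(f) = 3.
a · b ≡ -8·x^2 - 46·x - 28 (mod f(x))

First multiply in Q[x] without reducing: a · b = 6·x^4 + 12·x^3 + 4·x^2 - 16·x - 16. Now divide by f(x) = x^3 + 2·x + 1, eliminating the leading term at each step:
  leading term 6·x^4: subtract (6·x)·f(x) = 6·x^4 + 12·x^2 + 6·x, leaving 12·x^3 - 8·x^2 - 22·x - 16
  leading term 12·x^3: subtract (12)·f(x) = 12·x^3 + 24·x + 12, leaving -8·x^2 - 46·x - 28
The degree is now < 3, so this is the remainder. Hence a · b ≡ -8·x^2 - 46·x - 28 in Q[x]/(f).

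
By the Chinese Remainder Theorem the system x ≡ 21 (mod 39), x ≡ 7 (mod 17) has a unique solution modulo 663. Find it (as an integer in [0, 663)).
x ≡ 177 (mod 663); the representative in [0, 663) is 177

The moduli 39, 17 are pairwise coprime, so by the CRT there is a unique solution mod 39·17 = 663.
Solve by successive substitution. Start with x ≡ 21 (mod 39).
  Combine with x ≡ 7 (mod 17): write x = 21 + 39·t and require 21 + 39·t ≡ 7 (mod 17), i.e. 39·t ≡ 7 − 21 ≡ 3 (mod 17). Since 39^(−1) ≡ 7 (mod 17) (39 ≡ 5 (mod 17)), t ≡ 7·3 ≡ 4 (mod 17). So x ≡ 21 + 39·4 = 177 (mod 663).
Unique solution in [0, 663): x = 177.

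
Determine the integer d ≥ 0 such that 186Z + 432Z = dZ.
(186, 432) = (6); d = 6

In the PID Z, (a, b) is generated by gcd(a, b). Compute gcd(432, 186) with the extended Euclidean algorithm, tracking rows (r, s, t) with s·432 + t·186 = r:
  row A: (432, 1, 0)   [1·432 + 0·186 = 432]
  row B: (186, 0, 1)   [0·432 + 1·186 = 186]
  432 = 2·186 + 60   → row C = row A − 2·row B = (60, 1, −2)   [check: 1·432 − 2·186 = 60]
  186 = 3·60 + 6   → row D = row B − 3·row C = (6, −3, 7)   [check: −3·432 + 7·186 = 6]
  60 = 10·6 + 0   → remainder 0, stop. gcd = 6 (last nonzero row D).
So gcd(186, 432) = 6, with Bézout identity −3·432 + 7·186 = 6. Containment (⊇): the Bézout identity exhibits 6 as an element of (186, 432), giving (6) ⊆ (186, 432). Containment (⊆): since 6 | 186 and 6 | 432 (186 = 6·31, 432 = 6·72), every Z-linear combination of 186 and 432 is divisible by 6, so (186, 432) ⊆ (6). Therefore (186, 432) = (6), d = 6.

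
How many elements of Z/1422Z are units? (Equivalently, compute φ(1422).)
Z/1422Z has φ(1422) = 468 units

An element a ∈ Z/1422Z is a unit iff gcd(a, 1422) = 1, so the number of units is φ(1422). φ is multiplicative, with φ(p^e) = p^e − p^(e−1). Factorise 1422 = 2 · 3^2 · 79. Then
  φ(1422) = (2 − 1) · (3^2 − 3^1) · (79 − 1) = 1 · 6 · 78 = 468.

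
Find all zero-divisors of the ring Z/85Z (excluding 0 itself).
An element a ∈ Z/85Z (with a ≠ 0) is a zero-divisor iff gcd(a, 85) > 1 (because a is a unit precisely when gcd(a, n) = 1, and in Z/nZ every nonzero, non-unit element is a zero-divisor). Scan a = 1, ..., 84 and keep those with gcd(a, 85) > 1:
  gcd(5, 85) = 5, gcd(10, 85) = 5, gcd(15, 85) = 5, gcd(17, 85) = 17, gcd(20, 85) = 5, gcd(25, 85) = 5, gcd(30, 85) = 5, gcd(34, 85) = 17, gcd(35, 85) = 5, gcd(40, 85) = 5, gcd(45, 85) = 5, gcd(50, 85) = 5, gcd(51, 85) = 17, gcd(55, 85) = 5, gcd(60, 85) = 5, gcd(65, 85) = 5, gcd(68, 85) = 17, gcd(70, 85) = 5, gcd(75, 85) = 5, gcd(80, 85) = 5.
All other a ∈ {1, ..., 84} have gcd(a, 85) = 1 and are units. So the nonzero zero-divisors are exactly the 20 values of a appearing in this scan.

Final answer: nonzero zero-divisors of Z/85Z = {5, 10, 15, 17, 20, 25, 30, 34, 35, 40, 45, 50, 51, 55, 60, 65, 68, 70, 75, 80}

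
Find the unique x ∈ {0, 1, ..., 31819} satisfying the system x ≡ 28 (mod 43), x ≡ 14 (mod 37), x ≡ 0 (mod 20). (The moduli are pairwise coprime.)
x ≡ 3640 (mod 31820); the representative in [0, 31820) is 3640

The moduli 43, 37, 20 are pairwise coprime, so by the CRT there is a unique solution mod 43·37·20 = 31820.
Solve by successive substitution. Start with x ≡ 28 (mod 43).
  Combine with x ≡ 14 (mod 37): write x = 28 + 43·t and require 28 + 43·t ≡ 14 (mod 37), i.e. 43·t ≡ 14 − 28 ≡ 23 (mod 37). Since 43^(−1) ≡ 31 (mod 37) (43 ≡ 6 (mod 37)), t ≡ 31·23 ≡ 10 (mod 37). So x ≡ 28 + 43·10 = 458 (mod 1591).
  Combine with x ≡ 0 (mod 20): write x = 458 + 1591·t and require 458 + 1591·t ≡ 0 (mod 20), i.e. 1591·t ≡ 0 − 458 ≡ 2 (mod 20). Since 1591^(−1) ≡ 11 (mod 20) (1591 ≡ 11 (mod 20)), t ≡ 11·2 ≡ 2 (mod 20). So x ≡ 458 + 1591·2 = 3640 (mod 31820).
Unique solution in [0, 31820): x = 3640.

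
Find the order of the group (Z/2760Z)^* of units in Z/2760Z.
|(Z/2760Z)^*| = 704

(Z/2760Z)^* consists of the classes a with gcd(a, 2760) = 1, so its order is φ(2760). φ is multiplicative, with φ(p^e) = p^e − p^(e−1). Factorise 2760 = 2^3 · 3 · 5 · 23. Then
  φ(2760) = (2^3 − 2^2) · (3 − 1) · (5 − 1) · (23 − 1) = 4 · 2 · 4 · 22 = 704.
Thus |(Z/2760Z)^*| = 704.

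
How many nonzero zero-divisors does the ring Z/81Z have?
Z/81Z has 26 nonzero zero-divisors

In Z/81Z each nonzero element is either a unit (gcd with 81 is 1) or a zero-divisor (gcd > 1). The number of units is φ(81): factorise 81 = 3^4, so φ(81) = (3^4 − 3^3) = 54 = 54. The nonzero elements number 81 − 1 = 80. Hence the nonzero zero-divisors number 80 − 54 = 26.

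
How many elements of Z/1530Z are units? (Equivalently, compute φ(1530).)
An element a ∈ Z/1530Z is a unit iff gcd(a, 1530) = 1, so the number of units is φ(1530). φ is multiplicative, with φ(p^e) = p^e − p^(e−1). Factorise 1530 = 2 · 3^2 · 5 · 17. Then
  φ(1530) = (2 − 1) · (3^2 − 3^1) · (5 − 1) · (17 − 1) = 1 · 6 · 4 · 16 = 384.

Final answer: Z/1530Z has φ(1530) = 384 units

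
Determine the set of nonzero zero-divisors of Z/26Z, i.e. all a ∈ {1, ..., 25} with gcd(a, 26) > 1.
An element a ∈ Z/26Z (with a ≠ 0) is a zero-divisor iff gcd(a, 26) > 1 (because a is a unit precisely when gcd(a, n) = 1, and in Z/nZ every nonzero, non-unit element is a zero-divisor). Scan a = 1, ..., 25 and keep those with gcd(a, 26) > 1:
  gcd(2, 26) = 2, gcd(4, 26) = 2, gcd(6, 26) = 2, gcd(8, 26) = 2, gcd(10, 26) = 2, gcd(12, 26) = 2, gcd(13, 26) = 13, gcd(14, 26) = 2, gcd(16, 26) = 2, gcd(18, 26) = 2, gcd(20, 26) = 2, gcd(22, 26) = 2, gcd(24, 26) = 2.
All other a ∈ {1, ..., 25} have gcd(a, 26) = 1 and are units. So the nonzero zero-divisors are exactly the 13 values of a appearing in this scan.

Final answer: nonzero zero-divisors of Z/26Z = {2, 4, 6, 8, 10, 12, 13, 14, 16, 18, 20, 22, 24}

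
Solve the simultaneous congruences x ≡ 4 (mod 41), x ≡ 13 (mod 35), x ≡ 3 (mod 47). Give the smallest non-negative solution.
The moduli 41, 35, 47 are pairwise coprime, so by the CRT there is a unique solution mod 41·35·47 = 67445.
Solve by successive substitution. Start with x ≡ 4 (mod 41).
  Combine with x ≡ 13 (mod 35): write x = 4 + 41·t and require 4 + 41·t ≡ 13 (mod 35), i.e. 41·t ≡ 13 − 4 ≡ 9 (mod 35). Since 41^(−1) ≡ 6 (mod 35) (41 ≡ 6 (mod 35)), t ≡ 6·9 ≡ 19 (mod 35). So x ≡ 4 + 41·19 = 783 (mod 1435).
  Combine with x ≡ 3 (mod 47): write x = 783 + 1435·t and require 783 + 1435·t ≡ 3 (mod 47), i.e. 1435·t ≡ 3 − 783 ≡ 19 (mod 47). Since 1435^(−1) ≡ 32 (mod 47) (1435 ≡ 25 (mod 47)), t ≡ 32·19 ≡ 44 (mod 47). So x ≡ 783 + 1435·44 = 63923 (mod 67445).
Unique solution in [0, 67445): x = 63923.

Final answer: x ≡ 63923 (mod 67445); the representative in [0, 67445) is 63923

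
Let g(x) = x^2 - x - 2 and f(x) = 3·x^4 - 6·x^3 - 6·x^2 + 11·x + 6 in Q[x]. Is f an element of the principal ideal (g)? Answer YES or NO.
NO

In Q[x] the ideal (g) consists of all multiples of g, so f ∈ (g) iff g | f, i.e. iff the remainder of f on division by g is 0. Divide f by g (g is monic, so eliminate the leading term of the running remainder at each step):
  leading term 3·x^4: subtract (3·x^2)·g(x) = 3·x^4 - 3·x^3 - 6·x^2, leaving -3·x^3 + 11·x + 6
  leading term -3·x^3: subtract (-3·x)·g(x) = -3·x^3 + 3·x^2 + 6·x, leaving -3·x^2 + 5·x + 6
  leading term -3·x^2: subtract (-3)·g(x) = -3·x^2 + 3·x + 6, leaving 2·x
The remainder r(x) = 2·x ≠ 0 (and deg r < deg g), so g ∤ f, i.e. f ∉ (g).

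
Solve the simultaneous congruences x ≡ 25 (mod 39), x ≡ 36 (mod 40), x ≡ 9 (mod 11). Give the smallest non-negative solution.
The moduli 39, 40, 11 are pairwise coprime, so by the CRT there is a unique solution mod 39·40·11 = 17160.
Solve by successive substitution. Start with x ≡ 25 (mod 39).
  Combine with x ≡ 36 (mod 40): write x = 25 + 39·t and require 25 + 39·t ≡ 36 (mod 40), i.e. 39·t ≡ 36 − 25 ≡ 11 (mod 40). Since 39^(−1) ≡ 39 (mod 40), t ≡ 39·11 ≡ 29 (mod 40). So x ≡ 25 + 39·29 = 1156 (mod 1560).
  Combine with x ≡ 9 (mod 11): write x = 1156 + 1560·t and require 1156 + 1560·t ≡ 9 (mod 11), i.e. 1560·t ≡ 9 − 1156 ≡ 8 (mod 11). Since 1560^(−1) ≡ 5 (mod 11) (1560 ≡ 9 (mod 11)), t ≡ 5·8 ≡ 7 (mod 11). So x ≡ 1156 + 1560·7 = 12076 (mod 17160).
Unique solution in [0, 17160): x = 12076.

Final answer: x ≡ 12076 (mod 17160); the representative in [0, 17160) is 12076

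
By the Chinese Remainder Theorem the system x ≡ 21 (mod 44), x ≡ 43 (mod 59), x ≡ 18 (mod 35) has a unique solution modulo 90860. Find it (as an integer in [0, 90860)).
x ≡ 19513 (mod 90860); the representative in [0, 90860) is 19513

The moduli 44, 59, 35 are pairwise coprime, so by the CRT there is a unique solution mod 44·59·35 = 90860.
Solve by successive substitution. Start with x ≡ 21 (mod 44).
  Combine with x ≡ 43 (mod 59): write x = 21 + 44·t and require 21 + 44·t ≡ 43 (mod 59), i.e. 44·t ≡ 43 − 21 ≡ 22 (mod 59). Since 44^(−1) ≡ 55 (mod 59), t ≡ 55·22 ≡ 30 (mod 59). So x ≡ 21 + 44·30 = 1341 (mod 2596).
  Combine with x ≡ 18 (mod 35): write x = 1341 + 2596·t and require 1341 + 2596·t ≡ 18 (mod 35), i.e. 2596·t ≡ 18 − 1341 ≡ 7 (mod 35). Since 2596^(−1) ≡ 6 (mod 35) (2596 ≡ 6 (mod 35)), t ≡ 6·7 ≡ 7 (mod 35). So x ≡ 1341 + 2596·7 = 19513 (mod 90860).
Unique solution in [0, 90860): x = 19513.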